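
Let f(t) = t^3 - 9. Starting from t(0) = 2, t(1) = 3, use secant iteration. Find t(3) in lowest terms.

1609/777

f(2) = -1, f(3) = 18. t(2) = 3 - 18·(3 - 2)/(18 - (-1)) = 39/19.
f(3) = 18, f(39/19) = -2412/6859. t(3) = (39/19) - (-2412/6859)·((39/19) - 3)/((-2412/6859) - 18) = 1609/777.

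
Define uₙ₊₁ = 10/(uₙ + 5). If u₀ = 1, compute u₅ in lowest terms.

u₁ = 10/(1 + 5) = 5/3.
u₂ = 10/(5/3 + 5) = 3/2.
u₃ = 10/(3/2 + 5) = 20/13.
u₄ = 10/(20/13 + 5) = 26/17.
u₅ = 10/(26/17 + 5) = 170/111.

170/111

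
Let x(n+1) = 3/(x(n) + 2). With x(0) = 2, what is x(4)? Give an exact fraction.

x(1) = 3/(2 + 2) = 3/4.
x(2) = 3/(3/4 + 2) = 12/11.
x(3) = 3/(12/11 + 2) = 33/34.
x(4) = 3/(33/34 + 2) = 102/101.

102/101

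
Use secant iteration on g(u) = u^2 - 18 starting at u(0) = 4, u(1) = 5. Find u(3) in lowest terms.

352/83

g(4) = -2, g(5) = 7. u(2) = 5 - 7·(5 - 4)/(7 - (-2)) = 38/9.
g(5) = 7, g(38/9) = -14/81. u(3) = (38/9) - (-14/81)·((38/9) - 5)/((-14/81) - 7) = 352/83.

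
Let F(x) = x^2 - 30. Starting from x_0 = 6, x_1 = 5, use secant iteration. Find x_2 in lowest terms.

60/11

F(6) = 6, F(5) = -5. x_2 = 5 - (-5)·(5 - 6)/((-5) - 6) = 60/11.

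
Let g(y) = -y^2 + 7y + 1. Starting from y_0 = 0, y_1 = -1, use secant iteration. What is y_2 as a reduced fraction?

-1/8

g(0) = 1, g(-1) = -7. y_2 = (-1) - (-7)·((-1) - 0)/((-7) - 1) = -1/8.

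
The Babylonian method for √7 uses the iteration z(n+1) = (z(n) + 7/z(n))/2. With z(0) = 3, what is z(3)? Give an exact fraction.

z(1) = (3 + 7/3)/2 = 8/3.
z(2) = (8/3 + 7/(8/3))/2 = 127/48.
z(3) = (127/48 + 7/(127/48))/2 = 32257/12192.

32257/12192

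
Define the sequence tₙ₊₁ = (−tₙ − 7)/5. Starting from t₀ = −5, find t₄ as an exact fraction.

t₁ = (−(−5) − 7)/5 = −2/5.
t₂ = (−(−2/5) − 7)/5 = −33/25.
t₃ = (−(−33/25) − 7)/5 = −142/125.
t₄ = (−(−142/125) − 7)/5 = −733/625.

−733/625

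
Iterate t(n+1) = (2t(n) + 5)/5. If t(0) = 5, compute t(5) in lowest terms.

t(1) = (2·5 + 5)/5 = 3.
t(2) = (2·3 + 5)/5 = 11/5.
t(3) = (2·(11/5) + 5)/5 = 47/25.
t(4) = (2·(47/25) + 5)/5 = 219/125.
t(5) = (2·(219/125) + 5)/5 = 1063/625.

1063/625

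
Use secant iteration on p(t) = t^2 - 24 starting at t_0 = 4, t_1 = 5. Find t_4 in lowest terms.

4801/980

p(4) = -8, p(5) = 1. t_2 = 5 - 1·(5 - 4)/(1 - (-8)) = 44/9.
p(5) = 1, p(44/9) = -8/81. t_3 = (44/9) - (-8/81)·((44/9) - 5)/((-8/81) - 1) = 436/89.
p(44/9) = -8/81, p(436/89) = -8/7921. t_4 = (436/89) - (-8/7921)·((436/89) - (44/9))/((-8/7921) - (-8/81)) = 4801/980.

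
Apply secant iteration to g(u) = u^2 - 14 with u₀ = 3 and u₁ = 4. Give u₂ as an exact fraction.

26/7

g(3) = -5, g(4) = 2. u₂ = 4 - 2·(4 - 3)/(2 - (-5)) = 26/7.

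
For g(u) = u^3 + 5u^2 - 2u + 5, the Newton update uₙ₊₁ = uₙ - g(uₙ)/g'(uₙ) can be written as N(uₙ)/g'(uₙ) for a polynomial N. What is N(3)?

94

g'(u) = 3u^2 + 10u - 2.
N(u) = u·g'(u) - g(u) = u·(3u^2 + 10u - 2) - (u^3 + 5u^2 - 2u + 5) = 2u^3 + 5u^2 - 5.
N(3) = 94.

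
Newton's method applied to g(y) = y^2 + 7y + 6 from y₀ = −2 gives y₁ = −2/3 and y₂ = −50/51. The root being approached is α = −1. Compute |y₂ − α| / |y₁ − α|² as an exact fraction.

3/17

y₁ − α = −2/3 − (−1) = −2/3 + 1 = 1/3, so |y₁ − α| = 1/3.
y₂ − α = −50/51 − (−1) = −50/51 + 1 = 1/51, so |y₂ − α| = 1/51.
|y₁ − α|² = 1/9.
Ratio = (1/51) / (1/9) = 3/17.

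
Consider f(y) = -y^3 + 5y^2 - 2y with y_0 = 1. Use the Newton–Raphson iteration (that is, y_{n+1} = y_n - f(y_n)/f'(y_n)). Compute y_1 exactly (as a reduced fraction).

f'(y) = -3y^2 + 10y - 2.
f(1) = 2, f'(1) = 5, so y_1 = 1 - 2/5 = 3/5.

3/5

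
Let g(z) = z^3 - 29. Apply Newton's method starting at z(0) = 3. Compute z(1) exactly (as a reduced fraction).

83/27

g'(z) = 3z^2.
g(3) = -2, g'(3) = 27, so z(1) = 3 - (-2)/27 = 83/27.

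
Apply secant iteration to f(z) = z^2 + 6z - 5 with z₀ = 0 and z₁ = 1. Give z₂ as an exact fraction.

5/7

f(0) = -5, f(1) = 2. z₂ = 1 - 2·(1 - 0)/(2 - (-5)) = 5/7.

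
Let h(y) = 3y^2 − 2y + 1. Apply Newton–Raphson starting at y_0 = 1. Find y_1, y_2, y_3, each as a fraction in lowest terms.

y_1 = 1/2, y_2 = −1/4, y_3 = 13/56

h'(y) = 6y − 2.
h(1) = 2, h'(1) = 4, so y_1 = 1 − 2/4 = 1/2.
h(1/2) = 3/4, h'(1/2) = 1, so y_2 = (1/2) − (3/4)/1 = −1/4.
h(−1/4) = 27/16, h'(−1/4) = −7/2, so y_3 = (−1/4) − (27/16)/(−7/2) = 13/56.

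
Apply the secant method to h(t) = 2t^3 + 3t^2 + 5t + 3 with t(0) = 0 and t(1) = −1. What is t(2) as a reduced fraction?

−3/4

h(0) = 3, h(−1) = −1. t(2) = (−1) − (−1)·((−1) − 0)/((−1) − 3) = −3/4.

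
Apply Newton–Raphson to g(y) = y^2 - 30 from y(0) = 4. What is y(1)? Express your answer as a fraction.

g'(y) = 2y.
g(4) = -14, g'(4) = 8, so y(1) = 4 - (-14)/8 = 23/4.

23/4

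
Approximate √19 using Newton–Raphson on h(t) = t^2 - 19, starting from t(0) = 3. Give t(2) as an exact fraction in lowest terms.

h'(t) = 2t.
h(3) = -10, h'(3) = 6, so t(1) = 3 - (-10)/6 = 14/3.
h(14/3) = 25/9, h'(14/3) = 28/3, so t(2) = (14/3) - (25/9)/(28/3) = 367/84.

367/84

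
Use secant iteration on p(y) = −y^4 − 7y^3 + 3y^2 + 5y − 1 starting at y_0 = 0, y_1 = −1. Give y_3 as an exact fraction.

p(0) = −1, p(−1) = 3. y_2 = (−1) − 3·((−1) − 0)/(3 − (−1)) = −1/4.
p(−1) = 3, p(−1/4) = −501/256. y_3 = (−1/4) − (−501/256)·((−1/4) − (−1))/((−501/256) − 3) = −77/141.

−77/141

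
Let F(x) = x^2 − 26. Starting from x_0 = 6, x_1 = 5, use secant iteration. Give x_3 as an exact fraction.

F(6) = 10, F(5) = −1. x_2 = 5 − (−1)·(5 − 6)/((−1) − 10) = 56/11.
F(5) = −1, F(56/11) = −10/121. x_3 = (56/11) − (−10/121)·((56/11) − 5)/((−10/121) − (−1)) = 566/111.

566/111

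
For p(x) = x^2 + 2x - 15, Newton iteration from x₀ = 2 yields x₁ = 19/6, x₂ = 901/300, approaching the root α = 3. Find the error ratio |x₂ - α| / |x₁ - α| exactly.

1/50

x₁ - α = 19/6 - 3 = 1/6, so |x₁ - α| = 1/6.
x₂ - α = 901/300 - 3 = 1/300, so |x₂ - α| = 1/300.
Ratio = (1/300) / (1/6) = 1/50.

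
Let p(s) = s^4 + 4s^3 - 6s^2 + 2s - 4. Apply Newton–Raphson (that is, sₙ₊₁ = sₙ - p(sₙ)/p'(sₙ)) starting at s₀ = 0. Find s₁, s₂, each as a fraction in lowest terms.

s₁ = 2, s₂ = 46/29

p'(s) = 4s^3 + 12s^2 - 12s + 2.
p(0) = -4, p'(0) = 2, so s₁ = 0 - (-4)/2 = 2.
p(2) = 24, p'(2) = 58, so s₂ = 2 - 24/58 = 46/29.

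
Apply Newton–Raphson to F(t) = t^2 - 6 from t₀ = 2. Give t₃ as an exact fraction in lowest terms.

4801/1960

F'(t) = 2t.
F(2) = -2, F'(2) = 4, so t₁ = 2 - (-2)/4 = 5/2.
F(5/2) = 1/4, F'(5/2) = 5, so t₂ = (5/2) - (1/4)/5 = 49/20.
F(49/20) = 1/400, F'(49/20) = 49/10, so t₃ = (49/20) - (1/400)/(49/10) = 4801/1960.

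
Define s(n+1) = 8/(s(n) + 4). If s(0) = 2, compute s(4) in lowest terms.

22/15

s(1) = 8/(2 + 4) = 4/3.
s(2) = 8/(4/3 + 4) = 3/2.
s(3) = 8/(3/2 + 4) = 16/11.
s(4) = 8/(16/11 + 4) = 22/15.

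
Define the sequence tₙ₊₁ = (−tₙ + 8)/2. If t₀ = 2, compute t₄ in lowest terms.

21/8

t₁ = (−2 + 8)/2 = 3.
t₂ = (−3 + 8)/2 = 5/2.
t₃ = (−(5/2) + 8)/2 = 11/4.
t₄ = (−(11/4) + 8)/2 = 21/8.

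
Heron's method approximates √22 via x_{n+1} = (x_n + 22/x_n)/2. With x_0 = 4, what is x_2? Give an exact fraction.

713/152

x_1 = (4 + 22/4)/2 = 19/4.
x_2 = (19/4 + 22/(19/4))/2 = 713/152.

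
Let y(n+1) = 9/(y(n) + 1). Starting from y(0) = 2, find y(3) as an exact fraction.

y(1) = 9/(2 + 1) = 3.
y(2) = 9/(3 + 1) = 9/4.
y(3) = 9/(9/4 + 1) = 36/13.

36/13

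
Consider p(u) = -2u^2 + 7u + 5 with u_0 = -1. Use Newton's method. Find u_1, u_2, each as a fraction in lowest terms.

p'(u) = -4u + 7.
p(-1) = -4, p'(-1) = 11, so u_1 = (-1) - (-4)/11 = -7/11.
p(-7/11) = -32/121, p'(-7/11) = 105/11, so u_2 = (-7/11) - (-32/121)/(105/11) = -703/1155.

u_1 = -7/11, u_2 = -703/1155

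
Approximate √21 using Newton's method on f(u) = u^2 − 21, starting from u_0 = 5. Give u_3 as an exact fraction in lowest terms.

f'(u) = 2u.
f(5) = 4, f'(5) = 10, so u_1 = 5 − 4/10 = 23/5.
f(23/5) = 4/25, f'(23/5) = 46/5, so u_2 = (23/5) − (4/25)/(46/5) = 527/115.
f(527/115) = 4/13225, f'(527/115) = 1054/115, so u_3 = (527/115) − (4/13225)/(1054/115) = 277727/60605.

277727/60605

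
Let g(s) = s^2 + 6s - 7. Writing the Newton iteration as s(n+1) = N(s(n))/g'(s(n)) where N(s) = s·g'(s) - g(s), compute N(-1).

g'(s) = 2s + 6.
N(s) = s·g'(s) - g(s) = s·(2s + 6) - (s^2 + 6s - 7) = s^2 + 7.
N(-1) = 8.

8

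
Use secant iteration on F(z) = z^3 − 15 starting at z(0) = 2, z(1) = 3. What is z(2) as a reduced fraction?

F(2) = −7, F(3) = 12. z(2) = 3 − 12·(3 − 2)/(12 − (−7)) = 45/19.

45/19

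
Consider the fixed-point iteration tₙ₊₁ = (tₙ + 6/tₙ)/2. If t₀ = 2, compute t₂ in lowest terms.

t₁ = (2 + 6/2)/2 = 5/2.
t₂ = (5/2 + 6/(5/2))/2 = 49/20.

49/20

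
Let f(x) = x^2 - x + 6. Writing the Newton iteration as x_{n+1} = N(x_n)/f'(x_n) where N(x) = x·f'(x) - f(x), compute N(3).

f'(x) = 2x - 1.
N(x) = x·f'(x) - f(x) = x·(2x - 1) - (x^2 - x + 6) = x^2 - 6.
N(3) = 3.

3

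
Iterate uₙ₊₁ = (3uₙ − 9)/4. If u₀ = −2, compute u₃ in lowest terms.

−387/64

u₁ = (3·(−2) − 9)/4 = −15/4.
u₂ = (3·(−15/4) − 9)/4 = −81/16.
u₃ = (3·(−81/16) − 9)/4 = −387/64.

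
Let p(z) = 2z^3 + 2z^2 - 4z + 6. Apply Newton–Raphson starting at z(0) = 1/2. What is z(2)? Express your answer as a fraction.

699/106

p'(z) = 6z^2 + 4z - 4.
p(1/2) = 19/4, p'(1/2) = -1/2, so z(1) = (1/2) - (19/4)/(-1/2) = 10.
p(10) = 2166, p'(10) = 636, so z(2) = 10 - 2166/636 = 699/106.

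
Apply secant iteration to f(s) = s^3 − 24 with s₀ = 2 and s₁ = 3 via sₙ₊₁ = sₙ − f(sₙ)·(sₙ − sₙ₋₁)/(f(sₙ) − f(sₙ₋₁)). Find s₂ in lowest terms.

f(2) = −16, f(3) = 3. s₂ = 3 − 3·(3 − 2)/(3 − (−16)) = 54/19.

54/19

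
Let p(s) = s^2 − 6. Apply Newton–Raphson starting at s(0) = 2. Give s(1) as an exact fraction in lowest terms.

5/2

p'(s) = 2s.
p(2) = −2, p'(2) = 4, so s(1) = 2 − (−2)/4 = 5/2.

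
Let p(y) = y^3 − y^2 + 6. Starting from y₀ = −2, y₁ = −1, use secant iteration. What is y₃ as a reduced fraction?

−269/169

p(−2) = −6, p(−1) = 4. y₂ = (−1) − 4·((−1) − (−2))/(4 − (−6)) = −7/5.
p(−1) = 4, p(−7/5) = 162/125. y₃ = (−7/5) − (162/125)·((−7/5) − (−1))/((162/125) − 4) = −269/169.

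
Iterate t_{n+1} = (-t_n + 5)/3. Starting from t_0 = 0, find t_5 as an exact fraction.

t_1 = (-0 + 5)/3 = 5/3.
t_2 = (-(5/3) + 5)/3 = 10/9.
t_3 = (-(10/9) + 5)/3 = 35/27.
t_4 = (-(35/27) + 5)/3 = 100/81.
t_5 = (-(100/81) + 5)/3 = 305/243.

305/243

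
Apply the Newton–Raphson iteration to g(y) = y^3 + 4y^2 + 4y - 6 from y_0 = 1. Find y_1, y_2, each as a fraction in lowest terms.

g'(y) = 3y^2 + 8y + 4.
g(1) = 3, g'(1) = 15, so y_1 = 1 - 3/15 = 4/5.
g(4/5) = 34/125, g'(4/5) = 308/25, so y_2 = (4/5) - (34/125)/(308/25) = 599/770.

y_1 = 4/5, y_2 = 599/770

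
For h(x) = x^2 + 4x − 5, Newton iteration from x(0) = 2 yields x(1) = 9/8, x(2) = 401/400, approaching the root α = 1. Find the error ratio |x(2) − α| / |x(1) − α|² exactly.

x(1) − α = 9/8 − 1 = 1/8, so |x(1) − α| = 1/8.
x(2) − α = 401/400 − 1 = 1/400, so |x(2) − α| = 1/400.
|x(1) − α|² = 1/64.
Ratio = (1/400) / (1/64) = 4/25.

4/25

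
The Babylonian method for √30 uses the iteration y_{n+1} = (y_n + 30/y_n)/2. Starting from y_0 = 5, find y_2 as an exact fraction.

y_1 = (5 + 30/5)/2 = 11/2.
y_2 = (11/2 + 30/(11/2))/2 = 241/44.

241/44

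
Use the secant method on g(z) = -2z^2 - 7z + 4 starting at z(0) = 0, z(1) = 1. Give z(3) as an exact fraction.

g(0) = 4, g(1) = -5. z(2) = 1 - (-5)·(1 - 0)/((-5) - 4) = 4/9.
g(1) = -5, g(4/9) = 40/81. z(3) = (4/9) - (40/81)·((4/9) - 1)/((40/81) - (-5)) = 44/89.

44/89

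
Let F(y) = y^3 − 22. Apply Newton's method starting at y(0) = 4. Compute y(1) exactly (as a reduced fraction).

25/8

F'(y) = 3y^2.
F(4) = 42, F'(4) = 48, so y(1) = 4 − 42/48 = 25/8.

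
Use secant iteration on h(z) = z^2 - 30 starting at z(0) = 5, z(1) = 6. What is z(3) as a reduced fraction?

115/21

h(5) = -5, h(6) = 6. z(2) = 6 - 6·(6 - 5)/(6 - (-5)) = 60/11.
h(6) = 6, h(60/11) = -30/121. z(3) = (60/11) - (-30/121)·((60/11) - 6)/((-30/121) - 6) = 115/21.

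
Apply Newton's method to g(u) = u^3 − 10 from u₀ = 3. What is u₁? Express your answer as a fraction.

64/27

g'(u) = 3u^2.
g(3) = 17, g'(3) = 27, so u₁ = 3 − 17/27 = 64/27.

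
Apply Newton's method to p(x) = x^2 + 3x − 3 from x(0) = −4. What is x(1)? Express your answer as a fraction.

p'(x) = 2x + 3.
p(−4) = 1, p'(−4) = −5, so x(1) = (−4) − 1/(−5) = −19/5.

−19/5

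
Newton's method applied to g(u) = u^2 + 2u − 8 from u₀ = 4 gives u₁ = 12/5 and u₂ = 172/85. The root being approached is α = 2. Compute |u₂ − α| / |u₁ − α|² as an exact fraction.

u₁ − α = 12/5 − 2 = 2/5, so |u₁ − α| = 2/5.
u₂ − α = 172/85 − 2 = 2/85, so |u₂ − α| = 2/85.
|u₁ − α|² = 4/25.
Ratio = (2/85) / (4/25) = 5/34.

5/34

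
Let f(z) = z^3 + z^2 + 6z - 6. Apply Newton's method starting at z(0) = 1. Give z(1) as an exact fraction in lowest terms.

9/11

f'(z) = 3z^2 + 2z + 6.
f(1) = 2, f'(1) = 11, so z(1) = 1 - 2/11 = 9/11.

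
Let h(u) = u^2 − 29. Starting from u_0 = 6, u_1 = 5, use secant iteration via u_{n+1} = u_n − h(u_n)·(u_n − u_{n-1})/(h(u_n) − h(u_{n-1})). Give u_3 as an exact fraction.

h(6) = 7, h(5) = −4. u_2 = 5 − (−4)·(5 − 6)/((−4) − 7) = 59/11.
h(5) = −4, h(59/11) = −28/121. u_3 = (59/11) − (−28/121)·((59/11) − 5)/((−28/121) − (−4)) = 307/57.

307/57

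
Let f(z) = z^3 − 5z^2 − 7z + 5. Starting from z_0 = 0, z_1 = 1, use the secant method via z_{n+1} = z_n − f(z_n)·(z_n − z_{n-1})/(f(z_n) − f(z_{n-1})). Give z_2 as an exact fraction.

5/11

f(0) = 5, f(1) = −6. z_2 = 1 − (−6)·(1 − 0)/((−6) − 5) = 5/11.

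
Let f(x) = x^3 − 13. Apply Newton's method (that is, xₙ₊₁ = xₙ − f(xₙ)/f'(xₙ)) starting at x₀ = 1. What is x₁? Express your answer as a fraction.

f'(x) = 3x^2.
f(1) = −12, f'(1) = 3, so x₁ = 1 − (−12)/3 = 5.

5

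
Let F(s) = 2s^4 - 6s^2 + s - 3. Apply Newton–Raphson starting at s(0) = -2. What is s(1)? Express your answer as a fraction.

F'(s) = 8s^3 - 12s + 1.
F(-2) = 3, F'(-2) = -39, so s(1) = (-2) - 3/(-39) = -25/13.

-25/13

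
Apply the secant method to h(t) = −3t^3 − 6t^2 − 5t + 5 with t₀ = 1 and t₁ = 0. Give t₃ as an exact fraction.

196/295

h(1) = −9, h(0) = 5. t₂ = 0 − 5·(0 − 1)/(5 − (−9)) = 5/14.
h(0) = 5, h(5/14) = 6345/2744. t₃ = (5/14) − (6345/2744)·((5/14) − 0)/((6345/2744) − 5) = 196/295.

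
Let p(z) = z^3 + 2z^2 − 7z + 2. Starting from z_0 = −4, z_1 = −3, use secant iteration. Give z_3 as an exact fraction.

−3755/953

p(−4) = −2, p(−3) = 14. z_2 = (−3) − 14·((−3) − (−4))/(14 − (−2)) = −31/8.
p(−3) = 14, p(−31/8) = 497/512. z_3 = (−31/8) − (497/512)·((−31/8) − (−3))/((497/512) − 14) = −3755/953.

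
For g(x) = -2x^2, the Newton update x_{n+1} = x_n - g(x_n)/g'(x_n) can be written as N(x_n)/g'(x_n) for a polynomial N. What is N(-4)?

g'(x) = -4x.
N(x) = x·g'(x) - g(x) = x·(-4x) - (-2x^2) = -2x^2.
N(-4) = -32.

-32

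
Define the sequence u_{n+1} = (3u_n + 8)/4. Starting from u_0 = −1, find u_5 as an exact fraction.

6005/1024

u_1 = (3·(−1) + 8)/4 = 5/4.
u_2 = (3·(5/4) + 8)/4 = 47/16.
u_3 = (3·(47/16) + 8)/4 = 269/64.
u_4 = (3·(269/64) + 8)/4 = 1319/256.
u_5 = (3·(1319/256) + 8)/4 = 6005/1024.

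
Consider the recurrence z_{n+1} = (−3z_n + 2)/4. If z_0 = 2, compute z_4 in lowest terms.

z_1 = (−3·2 + 2)/4 = −1.
z_2 = (−3·(−1) + 2)/4 = 5/4.
z_3 = (−3·(5/4) + 2)/4 = −7/16.
z_4 = (−3·(−7/16) + 2)/4 = 53/64.

53/64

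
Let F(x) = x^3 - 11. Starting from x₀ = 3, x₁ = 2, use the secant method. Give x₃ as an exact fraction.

3483/1561

F(3) = 16, F(2) = -3. x₂ = 2 - (-3)·(2 - 3)/((-3) - 16) = 41/19.
F(2) = -3, F(41/19) = -6528/6859. x₃ = (41/19) - (-6528/6859)·((41/19) - 2)/((-6528/6859) - (-3)) = 3483/1561.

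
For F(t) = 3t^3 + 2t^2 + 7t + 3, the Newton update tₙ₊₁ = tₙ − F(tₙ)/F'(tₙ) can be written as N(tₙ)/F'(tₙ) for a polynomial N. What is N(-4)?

−355

F'(t) = 9t^2 + 4t + 7.
N(t) = t·F'(t) − F(t) = t·(9t^2 + 4t + 7) − (3t^3 + 2t^2 + 7t + 3) = 6t^3 + 2t^2 − 3.
N(-4) = −355.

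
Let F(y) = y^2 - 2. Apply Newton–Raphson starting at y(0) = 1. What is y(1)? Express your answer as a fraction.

F'(y) = 2y.
F(1) = -1, F'(1) = 2, so y(1) = 1 - (-1)/2 = 3/2.

3/2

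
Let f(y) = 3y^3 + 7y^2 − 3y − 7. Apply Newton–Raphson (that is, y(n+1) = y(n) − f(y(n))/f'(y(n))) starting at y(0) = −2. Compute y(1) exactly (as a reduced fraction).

f'(y) = 9y^2 + 14y − 3.
f(−2) = 3, f'(−2) = 5, so y(1) = (−2) − 3/5 = −13/5.

−13/5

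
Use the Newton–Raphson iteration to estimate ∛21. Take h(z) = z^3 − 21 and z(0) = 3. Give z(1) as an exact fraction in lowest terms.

h'(z) = 3z^2.
h(3) = 6, h'(3) = 27, so z(1) = 3 − 6/27 = 25/9.

25/9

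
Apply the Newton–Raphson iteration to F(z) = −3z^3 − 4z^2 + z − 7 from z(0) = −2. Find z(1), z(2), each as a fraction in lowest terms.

F'(z) = −9z^2 − 8z + 1.
F(−2) = −1, F'(−2) = −19, so z(1) = (−2) − (−1)/(−19) = −39/19.
F(−39/19) = 269/6859, F'(−39/19) = −7400/361, so z(2) = (−39/19) − (269/6859)/(−7400/361) = −288331/140600.

z(1) = −39/19, z(2) = −288331/140600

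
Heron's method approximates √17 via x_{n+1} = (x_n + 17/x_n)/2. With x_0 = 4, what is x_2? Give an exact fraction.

2177/528

x_1 = (4 + 17/4)/2 = 33/8.
x_2 = (33/8 + 17/(33/8))/2 = 2177/528.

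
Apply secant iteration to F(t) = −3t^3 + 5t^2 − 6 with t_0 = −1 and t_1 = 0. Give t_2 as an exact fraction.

−3/4

F(−1) = 2, F(0) = −6. t_2 = 0 − (−6)·(0 − (−1))/((−6) − 2) = −3/4.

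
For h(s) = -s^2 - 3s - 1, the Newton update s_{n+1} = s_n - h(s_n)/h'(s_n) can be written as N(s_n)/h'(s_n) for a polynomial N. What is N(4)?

-15

h'(s) = -2s - 3.
N(s) = s·h'(s) - h(s) = s·(-2s - 3) - (-s^2 - 3s - 1) = -s^2 + 1.
N(4) = -15.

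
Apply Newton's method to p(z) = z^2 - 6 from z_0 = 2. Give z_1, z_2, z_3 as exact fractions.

z_1 = 5/2, z_2 = 49/20, z_3 = 4801/1960

p'(z) = 2z.
p(2) = -2, p'(2) = 4, so z_1 = 2 - (-2)/4 = 5/2.
p(5/2) = 1/4, p'(5/2) = 5, so z_2 = (5/2) - (1/4)/5 = 49/20.
p(49/20) = 1/400, p'(49/20) = 49/10, so z_3 = (49/20) - (1/400)/(49/10) = 4801/1960.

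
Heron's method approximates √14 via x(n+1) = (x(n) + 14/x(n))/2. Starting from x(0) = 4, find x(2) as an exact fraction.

x(1) = (4 + 14/4)/2 = 15/4.
x(2) = (15/4 + 14/(15/4))/2 = 449/120.

449/120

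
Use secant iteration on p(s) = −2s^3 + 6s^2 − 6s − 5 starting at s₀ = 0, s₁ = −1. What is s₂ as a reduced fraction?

p(0) = −5, p(−1) = 9. s₂ = (−1) − 9·((−1) − 0)/(9 − (−5)) = −5/14.

−5/14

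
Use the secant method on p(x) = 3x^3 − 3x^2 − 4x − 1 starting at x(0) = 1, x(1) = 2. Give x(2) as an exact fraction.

13/8

p(1) = −5, p(2) = 3. x(2) = 2 − 3·(2 − 1)/(3 − (−5)) = 13/8.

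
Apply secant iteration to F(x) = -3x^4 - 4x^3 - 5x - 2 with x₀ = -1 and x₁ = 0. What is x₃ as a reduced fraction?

F(-1) = 4, F(0) = -2. x₂ = 0 - (-2)·(0 - (-1))/((-2) - 4) = -1/3.
F(0) = -2, F(-1/3) = -2/9. x₃ = (-1/3) - (-2/9)·((-1/3) - 0)/((-2/9) - (-2)) = -3/8.

-3/8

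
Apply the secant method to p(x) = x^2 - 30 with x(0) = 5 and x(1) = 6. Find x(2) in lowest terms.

60/11

p(5) = -5, p(6) = 6. x(2) = 6 - 6·(6 - 5)/(6 - (-5)) = 60/11.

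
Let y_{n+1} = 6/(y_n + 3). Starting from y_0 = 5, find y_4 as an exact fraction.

y_1 = 6/(5 + 3) = 3/4.
y_2 = 6/(3/4 + 3) = 8/5.
y_3 = 6/(8/5 + 3) = 30/23.
y_4 = 6/(30/23 + 3) = 46/33.

46/33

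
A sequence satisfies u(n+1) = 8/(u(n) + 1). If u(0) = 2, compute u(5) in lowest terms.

u(1) = 8/(2 + 1) = 8/3.
u(2) = 8/(8/3 + 1) = 24/11.
u(3) = 8/(24/11 + 1) = 88/35.
u(4) = 8/(88/35 + 1) = 280/123.
u(5) = 8/(280/123 + 1) = 984/403.

984/403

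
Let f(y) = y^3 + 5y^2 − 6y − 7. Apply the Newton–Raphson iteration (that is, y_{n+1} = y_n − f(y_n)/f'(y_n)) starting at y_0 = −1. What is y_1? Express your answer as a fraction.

−10/13

f'(y) = 3y^2 + 10y − 6.
f(−1) = 3, f'(−1) = −13, so y_1 = (−1) − 3/(−13) = −10/13.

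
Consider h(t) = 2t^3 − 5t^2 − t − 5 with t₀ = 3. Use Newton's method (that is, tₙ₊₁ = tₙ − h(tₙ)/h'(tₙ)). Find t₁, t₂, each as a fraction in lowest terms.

t₁ = 68/23, t₂ = 786803/266225

h'(t) = 6t^2 − 10t − 1.
h(3) = 1, h'(3) = 23, so t₁ = 3 − 1/23 = 68/23.
h(68/23) = 297/12167, h'(68/23) = 11575/529, so t₂ = (68/23) − (297/12167)/(11575/529) = 786803/266225.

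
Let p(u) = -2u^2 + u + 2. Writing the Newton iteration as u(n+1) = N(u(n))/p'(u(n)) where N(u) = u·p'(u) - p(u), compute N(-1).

-4

p'(u) = -4u + 1.
N(u) = u·p'(u) - p(u) = u·(-4u + 1) - (-2u^2 + u + 2) = -2u^2 - 2.
N(-1) = -4.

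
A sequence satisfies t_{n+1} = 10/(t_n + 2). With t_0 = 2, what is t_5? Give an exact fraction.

t_1 = 10/(2 + 2) = 5/2.
t_2 = 10/(5/2 + 2) = 20/9.
t_3 = 10/(20/9 + 2) = 45/19.
t_4 = 10/(45/19 + 2) = 190/83.
t_5 = 10/(190/83 + 2) = 415/178.

415/178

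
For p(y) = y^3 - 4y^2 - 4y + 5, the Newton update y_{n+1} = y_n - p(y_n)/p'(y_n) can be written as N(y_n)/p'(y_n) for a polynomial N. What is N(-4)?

-197

p'(y) = 3y^2 - 8y - 4.
N(y) = y·p'(y) - p(y) = y·(3y^2 - 8y - 4) - (y^3 - 4y^2 - 4y + 5) = 2y^3 - 4y^2 - 5.
N(-4) = -197.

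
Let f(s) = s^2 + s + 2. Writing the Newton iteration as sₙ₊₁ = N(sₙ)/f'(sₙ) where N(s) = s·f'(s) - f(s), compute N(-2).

2

f'(s) = 2s + 1.
N(s) = s·f'(s) - f(s) = s·(2s + 1) - (s^2 + s + 2) = s^2 - 2.
N(-2) = 2.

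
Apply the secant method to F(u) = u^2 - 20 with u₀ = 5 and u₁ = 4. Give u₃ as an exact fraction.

85/19

F(5) = 5, F(4) = -4. u₂ = 4 - (-4)·(4 - 5)/((-4) - 5) = 40/9.
F(4) = -4, F(40/9) = -20/81. u₃ = (40/9) - (-20/81)·((40/9) - 4)/((-20/81) - (-4)) = 85/19.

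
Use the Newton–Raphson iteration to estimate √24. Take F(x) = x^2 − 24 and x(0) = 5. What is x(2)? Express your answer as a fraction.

4801/980

F'(x) = 2x.
F(5) = 1, F'(5) = 10, so x(1) = 5 − 1/10 = 49/10.
F(49/10) = 1/100, F'(49/10) = 49/5, so x(2) = (49/10) − (1/100)/(49/5) = 4801/980.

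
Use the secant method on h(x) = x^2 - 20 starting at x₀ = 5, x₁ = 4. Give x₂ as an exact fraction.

h(5) = 5, h(4) = -4. x₂ = 4 - (-4)·(4 - 5)/((-4) - 5) = 40/9.

40/9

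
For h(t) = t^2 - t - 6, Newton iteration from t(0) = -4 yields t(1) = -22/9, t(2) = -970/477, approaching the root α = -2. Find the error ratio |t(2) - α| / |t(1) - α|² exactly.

9/53

t(1) - α = -22/9 - (-2) = -22/9 + 2 = -4/9, so |t(1) - α| = 4/9.
t(2) - α = -970/477 - (-2) = -970/477 + 2 = -16/477, so |t(2) - α| = 16/477.
|t(1) - α|² = 16/81.
Ratio = (16/477) / (16/81) = 9/53.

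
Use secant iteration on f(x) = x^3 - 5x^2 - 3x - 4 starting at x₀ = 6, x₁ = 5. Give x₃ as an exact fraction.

173636/30589

f(6) = 14, f(5) = -19. x₂ = 5 - (-19)·(5 - 6)/((-19) - 14) = 184/33.
f(5) = -19, f(184/33) = -101612/35937. x₃ = (184/33) - (-101612/35937)·((184/33) - 5)/((-101612/35937) - (-19)) = 173636/30589.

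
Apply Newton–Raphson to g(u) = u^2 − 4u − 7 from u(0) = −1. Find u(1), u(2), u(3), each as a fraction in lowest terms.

u(1) = −4/3, u(2) = −79/60, u(3) = −31441/23880

g'(u) = 2u − 4.
g(−1) = −2, g'(−1) = −6, so u(1) = (−1) − (−2)/(−6) = −4/3.
g(−4/3) = 1/9, g'(−4/3) = −20/3, so u(2) = (−4/3) − (1/9)/(−20/3) = −79/60.
g(−79/60) = 1/3600, g'(−79/60) = −199/30, so u(3) = (−79/60) − (1/3600)/(−199/30) = −31441/23880.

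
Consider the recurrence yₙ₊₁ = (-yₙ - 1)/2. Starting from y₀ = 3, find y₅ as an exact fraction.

y₁ = (-3 - 1)/2 = -2.
y₂ = (-(-2) - 1)/2 = 1/2.
y₃ = (-(1/2) - 1)/2 = -3/4.
y₄ = (-(-3/4) - 1)/2 = -1/8.
y₅ = (-(-1/8) - 1)/2 = -7/16.

-7/16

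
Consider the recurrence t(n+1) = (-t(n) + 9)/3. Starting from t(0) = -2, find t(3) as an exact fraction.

65/27

t(1) = (-(-2) + 9)/3 = 11/3.
t(2) = (-(11/3) + 9)/3 = 16/9.
t(3) = (-(16/9) + 9)/3 = 65/27.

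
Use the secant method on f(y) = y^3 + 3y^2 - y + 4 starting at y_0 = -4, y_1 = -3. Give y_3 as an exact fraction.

f(-4) = -8, f(-3) = 7. y_2 = (-3) - 7·((-3) - (-4))/(7 - (-8)) = -52/15.
f(-3) = 7, f(-52/15) = 6272/3375. y_3 = (-52/15) - (6272/3375)·((-52/15) - (-3))/((6272/3375) - 7) = -9012/2479.

-9012/2479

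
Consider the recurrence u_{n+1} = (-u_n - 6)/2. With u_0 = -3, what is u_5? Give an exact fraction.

u_1 = (-(-3) - 6)/2 = -3/2.
u_2 = (-(-3/2) - 6)/2 = -9/4.
u_3 = (-(-9/4) - 6)/2 = -15/8.
u_4 = (-(-15/8) - 6)/2 = -33/16.
u_5 = (-(-33/16) - 6)/2 = -63/32.

-63/32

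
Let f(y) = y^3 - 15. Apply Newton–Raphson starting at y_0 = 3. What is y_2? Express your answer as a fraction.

35269/14283

f'(y) = 3y^2.
f(3) = 12, f'(3) = 27, so y_1 = 3 - 12/27 = 23/9.
f(23/9) = 1232/729, f'(23/9) = 529/27, so y_2 = (23/9) - (1232/729)/(529/27) = 35269/14283.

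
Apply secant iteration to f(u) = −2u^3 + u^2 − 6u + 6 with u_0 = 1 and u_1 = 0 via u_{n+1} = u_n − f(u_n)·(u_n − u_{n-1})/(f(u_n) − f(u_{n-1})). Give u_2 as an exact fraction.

f(1) = −1, f(0) = 6. u_2 = 0 − 6·(0 − 1)/(6 − (−1)) = 6/7.

6/7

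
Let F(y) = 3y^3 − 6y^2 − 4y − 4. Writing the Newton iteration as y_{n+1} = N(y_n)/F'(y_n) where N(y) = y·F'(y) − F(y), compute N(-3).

F'(y) = 9y^2 − 12y − 4.
N(y) = y·F'(y) − F(y) = y·(9y^2 − 12y − 4) − (3y^3 − 6y^2 − 4y − 4) = 6y^3 − 6y^2 + 4.
N(-3) = −212.

−212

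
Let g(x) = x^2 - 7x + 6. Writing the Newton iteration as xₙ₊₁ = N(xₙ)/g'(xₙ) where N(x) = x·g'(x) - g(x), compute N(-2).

g'(x) = 2x - 7.
N(x) = x·g'(x) - g(x) = x·(2x - 7) - (x^2 - 7x + 6) = x^2 - 6.
N(-2) = -2.

-2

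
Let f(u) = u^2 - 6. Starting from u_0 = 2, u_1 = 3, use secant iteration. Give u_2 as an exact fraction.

f(2) = -2, f(3) = 3. u_2 = 3 - 3·(3 - 2)/(3 - (-2)) = 12/5.

12/5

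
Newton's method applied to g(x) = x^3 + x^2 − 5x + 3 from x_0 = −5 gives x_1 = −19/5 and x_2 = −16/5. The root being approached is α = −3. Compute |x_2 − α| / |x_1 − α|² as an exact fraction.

5/16

x_1 − α = −19/5 − (−3) = −19/5 + 3 = −4/5, so |x_1 − α| = 4/5.
x_2 − α = −16/5 − (−3) = −16/5 + 3 = −1/5, so |x_2 − α| = 1/5.
|x_1 − α|² = 16/25.
Ratio = (1/5) / (16/25) = 5/16.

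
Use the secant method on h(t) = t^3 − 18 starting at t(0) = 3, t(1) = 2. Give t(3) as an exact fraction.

7377/2786

h(3) = 9, h(2) = −10. t(2) = 2 − (−10)·(2 − 3)/((−10) − 9) = 48/19.
h(2) = −10, h(48/19) = −12870/6859. t(3) = (48/19) − (−12870/6859)·((48/19) − 2)/((−12870/6859) − (−10)) = 7377/2786.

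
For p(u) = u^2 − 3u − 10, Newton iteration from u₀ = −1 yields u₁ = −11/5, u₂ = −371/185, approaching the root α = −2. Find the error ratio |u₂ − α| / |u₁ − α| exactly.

1/37

u₁ − α = −11/5 − (−2) = −11/5 + 2 = −1/5, so |u₁ − α| = 1/5.
u₂ − α = −371/185 − (−2) = −371/185 + 2 = −1/185, so |u₂ − α| = 1/185.
Ratio = (1/185) / (1/5) = 1/37.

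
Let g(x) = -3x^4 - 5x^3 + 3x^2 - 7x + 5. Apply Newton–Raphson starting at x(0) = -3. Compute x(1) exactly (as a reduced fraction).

g'(x) = -12x^3 - 15x^2 + 6x - 7.
g(-3) = -55, g'(-3) = 164, so x(1) = (-3) - (-55)/164 = -437/164.

-437/164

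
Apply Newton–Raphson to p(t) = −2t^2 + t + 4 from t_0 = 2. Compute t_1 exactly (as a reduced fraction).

p'(t) = −4t + 1.
p(2) = −2, p'(2) = −7, so t_1 = 2 − (−2)/(−7) = 12/7.

12/7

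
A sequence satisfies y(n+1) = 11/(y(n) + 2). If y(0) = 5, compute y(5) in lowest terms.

5819/2455

y(1) = 11/(5 + 2) = 11/7.
y(2) = 11/(11/7 + 2) = 77/25.
y(3) = 11/(77/25 + 2) = 275/127.
y(4) = 11/(275/127 + 2) = 1397/529.
y(5) = 11/(1397/529 + 2) = 5819/2455.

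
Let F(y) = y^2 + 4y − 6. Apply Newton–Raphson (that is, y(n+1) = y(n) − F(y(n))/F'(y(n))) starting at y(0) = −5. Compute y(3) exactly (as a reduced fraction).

F'(y) = 2y + 4.
F(−5) = −1, F'(−5) = −6, so y(1) = (−5) − (−1)/(−6) = −31/6.
F(−31/6) = 1/36, F'(−31/6) = −19/3, so y(2) = (−31/6) − (1/36)/(−19/3) = −1177/228.
F(−1177/228) = 1/51984, F'(−1177/228) = −721/114, so y(3) = (−1177/228) − (1/51984)/(−721/114) = −1697233/328776.

−1697233/328776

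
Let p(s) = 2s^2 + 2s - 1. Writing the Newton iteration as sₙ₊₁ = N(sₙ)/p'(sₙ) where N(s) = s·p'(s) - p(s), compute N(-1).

3

p'(s) = 4s + 2.
N(s) = s·p'(s) - p(s) = s·(4s + 2) - (2s^2 + 2s - 1) = 2s^2 + 1.
N(-1) = 3.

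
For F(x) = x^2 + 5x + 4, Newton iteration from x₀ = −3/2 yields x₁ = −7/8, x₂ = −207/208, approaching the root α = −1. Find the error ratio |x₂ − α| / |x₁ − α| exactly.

x₁ − α = −7/8 − (−1) = −7/8 + 1 = 1/8, so |x₁ − α| = 1/8.
x₂ − α = −207/208 − (−1) = −207/208 + 1 = 1/208, so |x₂ − α| = 1/208.
Ratio = (1/208) / (1/8) = 1/26.

1/26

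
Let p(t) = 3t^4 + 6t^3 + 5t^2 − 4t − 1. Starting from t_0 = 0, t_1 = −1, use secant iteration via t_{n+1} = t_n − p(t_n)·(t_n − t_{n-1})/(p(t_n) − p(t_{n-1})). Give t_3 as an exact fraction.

p(0) = −1, p(−1) = 5. t_2 = (−1) − 5·((−1) − 0)/(5 − (−1)) = −1/6.
p(−1) = 5, p(−1/6) = −95/432. t_3 = (−1/6) − (−95/432)·((−1/6) − (−1))/((−95/432) − 5) = −91/451.

−91/451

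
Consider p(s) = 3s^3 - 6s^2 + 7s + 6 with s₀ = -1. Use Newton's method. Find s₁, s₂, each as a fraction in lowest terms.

s₁ = -9/14, s₂ = -13821/25291

p'(s) = 9s^2 - 12s + 7.
p(-1) = -10, p'(-1) = 28, so s₁ = (-1) - (-10)/28 = -9/14.
p(-9/14) = -4875/2744, p'(-9/14) = 3613/196, so s₂ = (-9/14) - (-4875/2744)/(3613/196) = -13821/25291.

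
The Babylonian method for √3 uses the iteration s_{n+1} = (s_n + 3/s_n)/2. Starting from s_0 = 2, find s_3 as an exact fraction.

s_1 = (2 + 3/2)/2 = 7/4.
s_2 = (7/4 + 3/(7/4))/2 = 97/56.
s_3 = (97/56 + 3/(97/56))/2 = 18817/10864.

18817/10864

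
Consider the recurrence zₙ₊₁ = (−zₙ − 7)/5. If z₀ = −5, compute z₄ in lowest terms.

−733/625

z₁ = (−(−5) − 7)/5 = −2/5.
z₂ = (−(−2/5) − 7)/5 = −33/25.
z₃ = (−(−33/25) − 7)/5 = −142/125.
z₄ = (−(−142/125) − 7)/5 = −733/625.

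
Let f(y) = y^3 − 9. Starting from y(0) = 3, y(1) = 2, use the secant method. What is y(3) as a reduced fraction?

f(3) = 18, f(2) = −1. y(2) = 2 − (−1)·(2 − 3)/((−1) − 18) = 39/19.
f(2) = −1, f(39/19) = −2412/6859. y(3) = (39/19) − (−2412/6859)·((39/19) − 2)/((−2412/6859) − (−1)) = 9255/4447.

9255/4447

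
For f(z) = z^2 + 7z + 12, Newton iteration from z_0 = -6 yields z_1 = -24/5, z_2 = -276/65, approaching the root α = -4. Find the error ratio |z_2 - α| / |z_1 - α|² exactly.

z_1 - α = -24/5 - (-4) = -24/5 + 4 = -4/5, so |z_1 - α| = 4/5.
z_2 - α = -276/65 - (-4) = -276/65 + 4 = -16/65, so |z_2 - α| = 16/65.
|z_1 - α|² = 16/25.
Ratio = (16/65) / (16/25) = 5/13.

5/13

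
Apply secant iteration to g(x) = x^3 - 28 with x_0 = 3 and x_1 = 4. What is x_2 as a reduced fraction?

112/37

g(3) = -1, g(4) = 36. x_2 = 4 - 36·(4 - 3)/(36 - (-1)) = 112/37.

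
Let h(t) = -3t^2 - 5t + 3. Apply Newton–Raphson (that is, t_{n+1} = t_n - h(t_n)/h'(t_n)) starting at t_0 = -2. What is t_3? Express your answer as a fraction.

-2471727/1157695

h'(t) = -6t - 5.
h(-2) = 1, h'(-2) = 7, so t_1 = (-2) - 1/7 = -15/7.
h(-15/7) = -3/49, h'(-15/7) = 55/7, so t_2 = (-15/7) - (-3/49)/(55/7) = -822/385.
h(-822/385) = -27/148225, h'(-822/385) = 3007/385, so t_3 = (-822/385) - (-27/148225)/(3007/385) = -2471727/1157695.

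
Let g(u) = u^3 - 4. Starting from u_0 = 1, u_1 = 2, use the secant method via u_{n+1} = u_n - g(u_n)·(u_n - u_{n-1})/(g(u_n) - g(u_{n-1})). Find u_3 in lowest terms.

169/109

g(1) = -3, g(2) = 4. u_2 = 2 - 4·(2 - 1)/(4 - (-3)) = 10/7.
g(2) = 4, g(10/7) = -372/343. u_3 = (10/7) - (-372/343)·((10/7) - 2)/((-372/343) - 4) = 169/109.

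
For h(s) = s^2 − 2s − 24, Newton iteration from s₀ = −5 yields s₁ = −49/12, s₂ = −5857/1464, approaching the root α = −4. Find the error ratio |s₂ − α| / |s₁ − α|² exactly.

6/61

s₁ − α = −49/12 − (−4) = −49/12 + 4 = −1/12, so |s₁ − α| = 1/12.
s₂ − α = −5857/1464 − (−4) = −5857/1464 + 4 = −1/1464, so |s₂ − α| = 1/1464.
|s₁ − α|² = 1/144.
Ratio = (1/1464) / (1/144) = 6/61.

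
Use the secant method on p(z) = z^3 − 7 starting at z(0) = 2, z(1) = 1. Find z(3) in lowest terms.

201/103

p(2) = 1, p(1) = −6. z(2) = 1 − (−6)·(1 − 2)/((−6) − 1) = 13/7.
p(1) = −6, p(13/7) = −204/343. z(3) = (13/7) − (−204/343)·((13/7) − 1)/((−204/343) − (−6)) = 201/103.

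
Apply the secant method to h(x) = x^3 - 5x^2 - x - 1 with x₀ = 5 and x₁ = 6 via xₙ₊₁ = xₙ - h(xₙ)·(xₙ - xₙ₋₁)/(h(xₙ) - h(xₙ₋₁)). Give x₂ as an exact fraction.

h(5) = -6, h(6) = 29. x₂ = 6 - 29·(6 - 5)/(29 - (-6)) = 181/35.

181/35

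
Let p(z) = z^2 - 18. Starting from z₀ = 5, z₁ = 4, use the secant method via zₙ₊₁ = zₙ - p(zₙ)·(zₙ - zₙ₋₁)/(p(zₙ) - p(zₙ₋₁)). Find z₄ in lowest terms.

p(5) = 7, p(4) = -2. z₂ = 4 - (-2)·(4 - 5)/((-2) - 7) = 38/9.
p(4) = -2, p(38/9) = -14/81. z₃ = (38/9) - (-14/81)·((38/9) - 4)/((-14/81) - (-2)) = 157/37.
p(38/9) = -14/81, p(157/37) = 7/1369. z₄ = (157/37) - (7/1369)·((157/37) - (38/9))/((7/1369) - (-14/81)) = 11960/2819.

11960/2819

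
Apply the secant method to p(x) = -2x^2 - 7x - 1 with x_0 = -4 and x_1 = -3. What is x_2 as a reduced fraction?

-23/7

p(-4) = -5, p(-3) = 2. x_2 = (-3) - 2·((-3) - (-4))/(2 - (-5)) = -23/7.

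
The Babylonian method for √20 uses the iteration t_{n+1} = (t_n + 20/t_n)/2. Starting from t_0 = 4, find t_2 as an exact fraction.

t_1 = (4 + 20/4)/2 = 9/2.
t_2 = (9/2 + 20/(9/2))/2 = 161/36.

161/36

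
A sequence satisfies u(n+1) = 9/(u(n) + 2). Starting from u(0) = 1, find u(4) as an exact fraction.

u(1) = 9/(1 + 2) = 3.
u(2) = 9/(3 + 2) = 9/5.
u(3) = 9/(9/5 + 2) = 45/19.
u(4) = 9/(45/19 + 2) = 171/83.

171/83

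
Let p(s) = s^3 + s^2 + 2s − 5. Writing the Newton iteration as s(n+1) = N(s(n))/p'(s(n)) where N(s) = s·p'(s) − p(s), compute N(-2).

p'(s) = 3s^2 + 2s + 2.
N(s) = s·p'(s) − p(s) = s·(3s^2 + 2s + 2) − (s^3 + s^2 + 2s − 5) = 2s^3 + s^2 + 5.
N(-2) = −7.

−7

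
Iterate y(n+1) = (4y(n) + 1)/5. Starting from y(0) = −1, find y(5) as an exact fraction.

1077/3125

y(1) = (4·(−1) + 1)/5 = −3/5.
y(2) = (4·(−3/5) + 1)/5 = −7/25.
y(3) = (4·(−7/25) + 1)/5 = −3/125.
y(4) = (4·(−3/125) + 1)/5 = 113/625.
y(5) = (4·(113/625) + 1)/5 = 1077/3125.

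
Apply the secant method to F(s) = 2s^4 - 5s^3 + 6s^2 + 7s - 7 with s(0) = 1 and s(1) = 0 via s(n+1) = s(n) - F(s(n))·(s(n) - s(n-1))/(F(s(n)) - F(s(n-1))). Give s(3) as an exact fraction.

F(1) = 3, F(0) = -7. s(2) = 0 - (-7)·(0 - 1)/((-7) - 3) = 7/10.
F(0) = -7, F(7/10) = -987/2500. s(3) = (7/10) - (-987/2500)·((7/10) - 0)/((-987/2500) - (-7)) = 250/337.

250/337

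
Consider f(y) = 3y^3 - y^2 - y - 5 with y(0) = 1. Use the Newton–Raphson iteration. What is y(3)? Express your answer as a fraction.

f'(y) = 9y^2 - 2y - 1.
f(1) = -4, f'(1) = 6, so y(1) = 1 - (-4)/6 = 5/3.
f(5/3) = 40/9, f'(5/3) = 62/3, so y(2) = (5/3) - (40/9)/(62/3) = 45/31.
f(45/31) = 18400/29791, f'(45/31) = 14474/961, so y(3) = (45/31) - (18400/29791)/(14474/961) = 316465/224347.

316465/224347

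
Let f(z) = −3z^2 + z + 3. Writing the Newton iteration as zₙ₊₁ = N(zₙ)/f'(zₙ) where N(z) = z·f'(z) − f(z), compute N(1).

−6

f'(z) = −6z + 1.
N(z) = z·f'(z) − f(z) = z·(−6z + 1) − (−3z^2 + z + 3) = −3z^2 − 3.
N(1) = −6.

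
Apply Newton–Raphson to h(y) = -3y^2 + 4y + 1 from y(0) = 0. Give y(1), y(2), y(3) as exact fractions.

y(1) = -1/4, y(2) = -19/88, y(3) = -8827/41008

h'(y) = -6y + 4.
h(0) = 1, h'(0) = 4, so y(1) = 0 - 1/4 = -1/4.
h(-1/4) = -3/16, h'(-1/4) = 11/2, so y(2) = (-1/4) - (-3/16)/(11/2) = -19/88.
h(-19/88) = -27/7744, h'(-19/88) = 233/44, so y(3) = (-19/88) - (-27/7744)/(233/44) = -8827/41008.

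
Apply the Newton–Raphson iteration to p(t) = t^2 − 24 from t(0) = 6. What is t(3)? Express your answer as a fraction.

4801/980

p'(t) = 2t.
p(6) = 12, p'(6) = 12, so t(1) = 6 − 12/12 = 5.
p(5) = 1, p'(5) = 10, so t(2) = 5 − 1/10 = 49/10.
p(49/10) = 1/100, p'(49/10) = 49/5, so t(3) = (49/10) − (1/100)/(49/5) = 4801/980.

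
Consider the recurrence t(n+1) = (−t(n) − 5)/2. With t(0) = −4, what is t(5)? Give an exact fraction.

t(1) = (−(−4) − 5)/2 = −1/2.
t(2) = (−(−1/2) − 5)/2 = −9/4.
t(3) = (−(−9/4) − 5)/2 = −11/8.
t(4) = (−(−11/8) − 5)/2 = −29/16.
t(5) = (−(−29/16) − 5)/2 = −51/32.

−51/32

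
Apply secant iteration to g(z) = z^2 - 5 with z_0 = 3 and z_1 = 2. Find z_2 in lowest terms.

g(3) = 4, g(2) = -1. z_2 = 2 - (-1)·(2 - 3)/((-1) - 4) = 11/5.

11/5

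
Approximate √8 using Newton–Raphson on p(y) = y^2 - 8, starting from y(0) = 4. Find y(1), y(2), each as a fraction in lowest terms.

y(1) = 3, y(2) = 17/6

p'(y) = 2y.
p(4) = 8, p'(4) = 8, so y(1) = 4 - 8/8 = 3.
p(3) = 1, p'(3) = 6, so y(2) = 3 - 1/6 = 17/6.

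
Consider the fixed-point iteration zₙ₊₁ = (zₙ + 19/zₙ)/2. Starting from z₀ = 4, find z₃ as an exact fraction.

z₁ = (4 + 19/4)/2 = 35/8.
z₂ = (35/8 + 19/(35/8))/2 = 2441/560.
z₃ = (2441/560 + 19/(2441/560))/2 = 11916881/2733920.

11916881/2733920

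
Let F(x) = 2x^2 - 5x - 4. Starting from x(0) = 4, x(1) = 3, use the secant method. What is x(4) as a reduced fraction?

F(4) = 8, F(3) = -1. x(2) = 3 - (-1)·(3 - 4)/((-1) - 8) = 28/9.
F(3) = -1, F(28/9) = -16/81. x(3) = (28/9) - (-16/81)·((28/9) - 3)/((-16/81) - (-1)) = 204/65.
F(28/9) = -16/81, F(204/65) = 32/4225. x(4) = (204/65) - (32/4225)·((204/65) - (28/9))/((32/4225) - (-16/81)) = 13764/4387.

13764/4387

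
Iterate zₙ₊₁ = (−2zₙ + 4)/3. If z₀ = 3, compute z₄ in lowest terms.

z₁ = (−2·3 + 4)/3 = −2/3.
z₂ = (−2·(−2/3) + 4)/3 = 16/9.
z₃ = (−2·(16/9) + 4)/3 = 4/27.
z₄ = (−2·(4/27) + 4)/3 = 100/81.

100/81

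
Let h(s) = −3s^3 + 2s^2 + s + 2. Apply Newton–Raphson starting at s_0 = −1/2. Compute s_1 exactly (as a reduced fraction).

h'(s) = −9s^2 + 4s + 1.
h(−1/2) = 19/8, h'(−1/2) = −13/4, so s_1 = (−1/2) − (19/8)/(−13/4) = 3/13.

3/13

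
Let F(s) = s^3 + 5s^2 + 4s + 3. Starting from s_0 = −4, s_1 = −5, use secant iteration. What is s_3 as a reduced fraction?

−35645/8489

F(−4) = 3, F(−5) = −17. s_2 = (−5) − (−17)·((−5) − (−4))/((−17) − 3) = −83/20.
F(−5) = −17, F(−83/20) = 8313/8000. s_3 = (−83/20) − (8313/8000)·((−83/20) − (−5))/((8313/8000) − (−17)) = −35645/8489.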